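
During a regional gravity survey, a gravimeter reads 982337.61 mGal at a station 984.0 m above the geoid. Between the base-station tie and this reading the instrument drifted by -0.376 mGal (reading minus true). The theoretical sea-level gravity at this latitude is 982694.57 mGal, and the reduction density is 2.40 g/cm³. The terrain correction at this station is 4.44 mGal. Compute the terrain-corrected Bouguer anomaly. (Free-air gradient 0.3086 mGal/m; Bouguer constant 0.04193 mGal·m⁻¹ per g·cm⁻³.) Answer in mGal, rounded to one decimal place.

Drift-corrected reading = 982337.61 − (-0.376) = 982337.986 mGal
Free-air correction = 0.3086 × 984.0 = 303.66 mGal
Free-air anomaly = 982337.986 − 982694.57 + (303.66) = -52.924 mGal
Bouguer slab correction = 0.04193 × 2.40 × 984.0 = 99.02 mGal
Simple Bouguer anomaly = -52.924 − (99.02) = -151.944 mGal
Complete Bouguer anomaly = -151.944 + 4.44 = -147.504 mGal

-147.5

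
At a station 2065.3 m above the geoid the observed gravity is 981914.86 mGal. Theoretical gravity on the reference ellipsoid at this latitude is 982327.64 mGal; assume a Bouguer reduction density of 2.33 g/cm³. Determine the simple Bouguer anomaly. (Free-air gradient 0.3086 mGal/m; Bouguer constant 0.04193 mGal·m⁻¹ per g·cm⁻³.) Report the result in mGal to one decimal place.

Free-air correction = 0.3086 × 2065.3 = 637.35 mGal
Free-air anomaly = 981914.86 − 982327.64 + (637.35) = 224.57 mGal
Bouguer slab correction = 0.04193 × 2.33 × 2065.3 = 201.77 mGal
Simple Bouguer anomaly = 224.57 − (201.77) = 22.80 mGal

22.8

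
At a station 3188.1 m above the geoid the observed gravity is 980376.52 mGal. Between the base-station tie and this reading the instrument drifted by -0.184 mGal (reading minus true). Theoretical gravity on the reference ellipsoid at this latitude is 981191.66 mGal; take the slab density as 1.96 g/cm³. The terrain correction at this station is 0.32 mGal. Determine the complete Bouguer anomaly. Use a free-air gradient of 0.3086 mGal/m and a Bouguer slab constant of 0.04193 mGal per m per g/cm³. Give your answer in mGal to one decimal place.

-92.8

Drift-corrected reading = 980376.52 − (-0.184) = 980376.704 mGal
Free-air correction = 0.3086 × 3188.1 = 983.85 mGal
Free-air anomaly = 980376.704 − 981191.66 + (983.85) = 168.894 mGal
Bouguer slab correction = 0.04193 × 1.96 × 3188.1 = 262.01 mGal
Simple Bouguer anomaly = 168.894 − (262.01) = -93.116 mGal
Complete Bouguer anomaly = -93.116 + 0.32 = -92.796 mGal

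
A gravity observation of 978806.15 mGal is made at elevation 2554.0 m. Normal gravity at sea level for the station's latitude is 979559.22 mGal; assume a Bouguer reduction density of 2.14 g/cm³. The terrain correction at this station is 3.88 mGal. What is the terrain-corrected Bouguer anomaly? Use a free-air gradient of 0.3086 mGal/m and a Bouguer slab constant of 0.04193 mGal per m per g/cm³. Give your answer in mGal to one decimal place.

Free-air correction = 0.3086 × 2554.0 = 788.16 mGal
Free-air anomaly = 978806.15 − 979559.22 + (788.16) = 35.09 mGal
Bouguer slab correction = 0.04193 × 2.14 × 2554.0 = 229.17 mGal
Simple Bouguer anomaly = 35.09 − (229.17) = -194.08 mGal
Complete Bouguer anomaly = -194.08 + 3.88 = -190.20 mGal

-190.2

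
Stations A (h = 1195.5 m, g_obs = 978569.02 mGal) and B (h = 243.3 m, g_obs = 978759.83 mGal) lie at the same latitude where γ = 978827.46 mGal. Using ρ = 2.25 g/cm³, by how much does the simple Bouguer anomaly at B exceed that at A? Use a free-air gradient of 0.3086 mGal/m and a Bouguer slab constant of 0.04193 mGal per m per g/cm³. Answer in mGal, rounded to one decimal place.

-13.2

Δg_SB(A) = 978569.02 − 978827.46 + 0.3086×1195.5 − 0.04193×2.25×1195.5 = -2.30 mGal
Δg_SB(B) = 978759.83 − 978827.46 + 0.3086×243.3 − 0.04193×2.25×243.3 = -15.50 mGal
Difference = -15.50 − (-2.30) = -13.20 mGal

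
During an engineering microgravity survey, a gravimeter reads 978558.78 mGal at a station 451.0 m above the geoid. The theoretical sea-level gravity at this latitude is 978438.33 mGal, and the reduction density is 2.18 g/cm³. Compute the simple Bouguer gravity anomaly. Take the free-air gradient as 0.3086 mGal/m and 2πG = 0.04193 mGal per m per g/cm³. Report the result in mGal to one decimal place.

Free-air correction = 0.3086 × 451.0 = 139.18 mGal
Free-air anomaly = 978558.78 − 978438.33 + (139.18) = 259.63 mGal
Bouguer slab correction = 0.04193 × 2.18 × 451.0 = 41.22 mGal
Simple Bouguer anomaly = 259.63 − (41.22) = 218.41 mGal

218.4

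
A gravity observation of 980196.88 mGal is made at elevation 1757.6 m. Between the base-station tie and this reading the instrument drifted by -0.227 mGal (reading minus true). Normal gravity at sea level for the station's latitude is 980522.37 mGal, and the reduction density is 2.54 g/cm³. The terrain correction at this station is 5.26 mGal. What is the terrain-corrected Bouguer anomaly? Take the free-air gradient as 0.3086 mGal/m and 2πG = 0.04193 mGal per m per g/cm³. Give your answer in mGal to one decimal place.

Drift-corrected reading = 980196.88 − (-0.227) = 980197.107 mGal
Free-air correction = 0.3086 × 1757.6 = 542.40 mGal
Free-air anomaly = 980197.107 − 980522.37 + (542.40) = 217.137 mGal
Bouguer slab correction = 0.04193 × 2.54 × 1757.6 = 187.19 mGal
Simple Bouguer anomaly = 217.137 − (187.19) = 29.947 mGal
Complete Bouguer anomaly = 29.947 + 5.26 = 35.207 mGal

35.2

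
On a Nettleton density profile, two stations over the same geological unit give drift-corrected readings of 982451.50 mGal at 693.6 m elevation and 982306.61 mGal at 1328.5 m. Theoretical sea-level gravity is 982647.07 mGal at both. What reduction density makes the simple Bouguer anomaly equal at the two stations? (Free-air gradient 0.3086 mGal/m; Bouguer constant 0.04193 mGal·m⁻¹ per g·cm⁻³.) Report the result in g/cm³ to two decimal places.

1.92

Δg_obs = 982306.61 − 982451.50 = -144.89 mGal over Δh = 1328.5 − 693.6 = 634.9 m
Equal Bouguer anomalies ⇒ Δg_obs + (0.3086 − 0.04193ρ)·Δh = 0
0.3086 − 0.04193ρ = −Δg_obs/Δh = 0.22821
ρ = (0.3086 − 0.22821) / 0.04193 = 1.92 g/cm³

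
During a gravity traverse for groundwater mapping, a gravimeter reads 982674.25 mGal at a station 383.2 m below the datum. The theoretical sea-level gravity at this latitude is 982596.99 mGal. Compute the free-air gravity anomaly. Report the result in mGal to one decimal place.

-41.0

Free-air correction = 0.3086 × -383.2 = -118.26 mGal
Free-air anomaly = 982674.25 − 982596.99 + (-118.26) = -41.00 mGal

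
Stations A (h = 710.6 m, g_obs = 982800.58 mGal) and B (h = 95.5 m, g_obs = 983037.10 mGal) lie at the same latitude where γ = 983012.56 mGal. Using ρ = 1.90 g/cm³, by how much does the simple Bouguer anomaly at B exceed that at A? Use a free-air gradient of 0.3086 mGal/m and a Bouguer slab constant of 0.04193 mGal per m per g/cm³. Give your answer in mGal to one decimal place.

Δg_SB(A) = 982800.58 − 983012.56 + 0.3086×710.6 − 0.04193×1.90×710.6 = -49.30 mGal
Δg_SB(B) = 983037.10 − 983012.56 + 0.3086×95.5 − 0.04193×1.90×95.5 = 46.40 mGal
Difference = 46.40 − (-49.30) = 95.70 mGal

95.7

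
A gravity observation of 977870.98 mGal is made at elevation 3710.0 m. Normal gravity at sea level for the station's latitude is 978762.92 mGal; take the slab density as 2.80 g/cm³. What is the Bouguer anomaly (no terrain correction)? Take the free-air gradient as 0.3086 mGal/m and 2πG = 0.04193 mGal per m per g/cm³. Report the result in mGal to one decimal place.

Free-air correction = 0.3086 × 3710.0 = 1144.91 mGal
Free-air anomaly = 977870.98 − 978762.92 + (1144.91) = 252.97 mGal
Bouguer slab correction = 0.04193 × 2.80 × 3710.0 = 435.57 mGal
Simple Bouguer anomaly = 252.97 − (435.57) = -182.60 mGal

-182.6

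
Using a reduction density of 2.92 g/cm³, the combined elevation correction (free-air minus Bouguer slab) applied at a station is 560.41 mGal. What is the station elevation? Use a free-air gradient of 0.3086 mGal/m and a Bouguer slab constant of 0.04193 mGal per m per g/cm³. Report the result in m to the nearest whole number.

3010

Combined gradient = 0.3086 − 0.04193 × 2.92 = 0.1861644 mGal/m
h = 560.41 / 0.1861644 = 3010.30 m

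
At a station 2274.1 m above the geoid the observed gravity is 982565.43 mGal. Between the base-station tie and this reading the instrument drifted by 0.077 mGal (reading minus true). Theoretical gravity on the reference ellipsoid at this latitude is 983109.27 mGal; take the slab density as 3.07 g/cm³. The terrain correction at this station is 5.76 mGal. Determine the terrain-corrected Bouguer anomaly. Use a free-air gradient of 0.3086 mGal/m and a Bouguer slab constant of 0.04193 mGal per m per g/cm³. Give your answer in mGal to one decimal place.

Drift-corrected reading = 982565.43 − (0.077) = 982565.353 mGal
Free-air correction = 0.3086 × 2274.1 = 701.79 mGal
Free-air anomaly = 982565.353 − 983109.27 + (701.79) = 157.873 mGal
Bouguer slab correction = 0.04193 × 3.07 × 2274.1 = 292.73 mGal
Simple Bouguer anomaly = 157.873 − (292.73) = -134.857 mGal
Complete Bouguer anomaly = -134.857 + 5.76 = -129.097 mGal

-129.1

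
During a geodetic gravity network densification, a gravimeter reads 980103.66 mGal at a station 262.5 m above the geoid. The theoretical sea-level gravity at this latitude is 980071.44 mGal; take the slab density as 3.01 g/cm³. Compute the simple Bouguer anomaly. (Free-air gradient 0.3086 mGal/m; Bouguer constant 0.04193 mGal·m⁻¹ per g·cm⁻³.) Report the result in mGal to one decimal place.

80.1

Free-air correction = 0.3086 × 262.5 = 81.01 mGal
Free-air anomaly = 980103.66 − 980071.44 + (81.01) = 113.23 mGal
Bouguer slab correction = 0.04193 × 3.01 × 262.5 = 33.13 mGal
Simple Bouguer anomaly = 113.23 − (33.13) = 80.10 mGal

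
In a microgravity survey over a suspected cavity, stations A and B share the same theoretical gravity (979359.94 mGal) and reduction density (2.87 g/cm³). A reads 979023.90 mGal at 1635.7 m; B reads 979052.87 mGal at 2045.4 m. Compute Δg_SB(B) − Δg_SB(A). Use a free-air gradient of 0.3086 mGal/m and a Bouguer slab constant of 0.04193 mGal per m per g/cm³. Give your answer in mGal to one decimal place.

Δg_SB(A) = 979023.90 − 979359.94 + 0.3086×1635.7 − 0.04193×2.87×1635.7 = -28.10 mGal
Δg_SB(B) = 979052.87 − 979359.94 + 0.3086×2045.4 − 0.04193×2.87×2045.4 = 78.00 mGal
Difference = 78.00 − (-28.10) = 106.10 mGal

106.1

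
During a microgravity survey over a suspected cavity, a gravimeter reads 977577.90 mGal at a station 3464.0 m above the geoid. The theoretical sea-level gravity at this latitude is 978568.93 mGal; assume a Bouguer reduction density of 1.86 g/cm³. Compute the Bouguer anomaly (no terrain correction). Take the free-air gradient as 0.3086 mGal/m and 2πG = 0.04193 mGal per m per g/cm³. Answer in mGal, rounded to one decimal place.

-192.2

Free-air correction = 0.3086 × 3464.0 = 1068.99 mGal
Free-air anomaly = 977577.90 − 978568.93 + (1068.99) = 77.96 mGal
Bouguer slab correction = 0.04193 × 1.86 × 3464.0 = 270.16 mGal
Simple Bouguer anomaly = 77.96 − (270.16) = -192.20 mGal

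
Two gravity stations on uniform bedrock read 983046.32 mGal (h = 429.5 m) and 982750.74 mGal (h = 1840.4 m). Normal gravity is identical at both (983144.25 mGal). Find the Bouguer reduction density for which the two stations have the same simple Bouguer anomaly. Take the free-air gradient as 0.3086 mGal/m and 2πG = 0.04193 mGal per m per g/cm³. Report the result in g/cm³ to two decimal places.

Δg_obs = 982750.74 − 983046.32 = -295.58 mGal over Δh = 1840.4 − 429.5 = 1410.9 m
Equal Bouguer anomalies ⇒ Δg_obs + (0.3086 − 0.04193ρ)·Δh = 0
0.3086 − 0.04193ρ = −Δg_obs/Δh = 0.20950
ρ = (0.3086 − 0.20950) / 0.04193 = 2.36 g/cm³

2.36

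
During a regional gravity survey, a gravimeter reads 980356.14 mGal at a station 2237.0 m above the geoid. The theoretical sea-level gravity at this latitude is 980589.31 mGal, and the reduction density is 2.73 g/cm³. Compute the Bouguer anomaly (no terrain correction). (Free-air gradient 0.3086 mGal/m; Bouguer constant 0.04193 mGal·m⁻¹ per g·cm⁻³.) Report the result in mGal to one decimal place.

201.1

Free-air correction = 0.3086 × 2237.0 = 690.34 mGal
Free-air anomaly = 980356.14 − 980589.31 + (690.34) = 457.17 mGal
Bouguer slab correction = 0.04193 × 2.73 × 2237.0 = 256.07 mGal
Simple Bouguer anomaly = 457.17 − (256.07) = 201.10 mGal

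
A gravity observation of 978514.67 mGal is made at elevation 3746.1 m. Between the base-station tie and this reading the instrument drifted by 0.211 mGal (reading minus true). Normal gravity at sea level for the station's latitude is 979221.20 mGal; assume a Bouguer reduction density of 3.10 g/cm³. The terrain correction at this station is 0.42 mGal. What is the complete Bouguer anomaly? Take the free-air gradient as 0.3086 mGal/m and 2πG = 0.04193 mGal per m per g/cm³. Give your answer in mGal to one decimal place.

-37.2

Drift-corrected reading = 978514.67 − (0.211) = 978514.459 mGal
Free-air correction = 0.3086 × 3746.1 = 1156.05 mGal
Free-air anomaly = 978514.459 − 979221.20 + (1156.05) = 449.309 mGal
Bouguer slab correction = 0.04193 × 3.10 × 3746.1 = 486.93 mGal
Simple Bouguer anomaly = 449.309 − (486.93) = -37.621 mGal
Complete Bouguer anomaly = -37.621 + 0.42 = -37.201 mGal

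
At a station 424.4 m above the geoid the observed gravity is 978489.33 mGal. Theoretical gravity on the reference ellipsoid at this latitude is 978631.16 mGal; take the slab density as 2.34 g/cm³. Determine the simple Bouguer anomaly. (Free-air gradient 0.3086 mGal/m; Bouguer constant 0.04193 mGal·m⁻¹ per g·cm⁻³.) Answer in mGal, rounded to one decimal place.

Free-air correction = 0.3086 × 424.4 = 130.97 mGal
Free-air anomaly = 978489.33 − 978631.16 + (130.97) = -10.86 mGal
Bouguer slab correction = 0.04193 × 2.34 × 424.4 = 41.64 mGal
Simple Bouguer anomaly = -10.86 − (41.64) = -52.50 mGal

-52.5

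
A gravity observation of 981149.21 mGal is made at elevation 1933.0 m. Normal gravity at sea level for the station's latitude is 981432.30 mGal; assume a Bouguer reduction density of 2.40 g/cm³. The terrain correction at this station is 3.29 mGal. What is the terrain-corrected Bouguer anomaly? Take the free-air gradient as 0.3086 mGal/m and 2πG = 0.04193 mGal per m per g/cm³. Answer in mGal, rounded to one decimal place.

122.2

Free-air correction = 0.3086 × 1933.0 = 596.52 mGal
Free-air anomaly = 981149.21 − 981432.30 + (596.52) = 313.43 mGal
Bouguer slab correction = 0.04193 × 2.40 × 1933.0 = 194.52 mGal
Simple Bouguer anomaly = 313.43 − (194.52) = 118.91 mGal
Complete Bouguer anomaly = 118.91 + 3.29 = 122.20 mGal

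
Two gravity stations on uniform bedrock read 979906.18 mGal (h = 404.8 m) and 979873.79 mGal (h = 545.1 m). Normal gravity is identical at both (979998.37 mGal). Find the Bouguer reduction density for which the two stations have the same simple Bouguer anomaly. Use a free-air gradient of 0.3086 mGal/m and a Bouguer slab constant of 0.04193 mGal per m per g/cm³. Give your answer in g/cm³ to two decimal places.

Δg_obs = 979873.79 − 979906.18 = -32.39 mGal over Δh = 545.1 − 404.8 = 140.3 m
Equal Bouguer anomalies ⇒ Δg_obs + (0.3086 − 0.04193ρ)·Δh = 0
0.3086 − 0.04193ρ = −Δg_obs/Δh = 0.23086
ρ = (0.3086 − 0.23086) / 0.04193 = 1.85 g/cm³

1.85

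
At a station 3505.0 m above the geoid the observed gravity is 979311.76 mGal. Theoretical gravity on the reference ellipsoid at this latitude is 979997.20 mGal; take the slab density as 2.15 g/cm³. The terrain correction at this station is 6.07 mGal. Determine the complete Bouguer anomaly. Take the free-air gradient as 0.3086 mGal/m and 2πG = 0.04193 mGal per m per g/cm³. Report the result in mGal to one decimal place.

Free-air correction = 0.3086 × 3505.0 = 1081.64 mGal
Free-air anomaly = 979311.76 − 979997.20 + (1081.64) = 396.20 mGal
Bouguer slab correction = 0.04193 × 2.15 × 3505.0 = 315.97 mGal
Simple Bouguer anomaly = 396.20 − (315.97) = 80.23 mGal
Complete Bouguer anomaly = 80.23 + 6.07 = 86.30 mGal

86.3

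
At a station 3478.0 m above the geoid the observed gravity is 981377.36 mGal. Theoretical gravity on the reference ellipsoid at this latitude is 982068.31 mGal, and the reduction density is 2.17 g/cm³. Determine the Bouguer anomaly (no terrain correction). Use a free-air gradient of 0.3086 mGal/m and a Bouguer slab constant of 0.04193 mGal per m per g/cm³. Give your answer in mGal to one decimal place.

Free-air correction = 0.3086 × 3478.0 = 1073.31 mGal
Free-air anomaly = 981377.36 − 982068.31 + (1073.31) = 382.36 mGal
Bouguer slab correction = 0.04193 × 2.17 × 3478.0 = 316.46 mGal
Simple Bouguer anomaly = 382.36 − (316.46) = 65.90 mGal

65.9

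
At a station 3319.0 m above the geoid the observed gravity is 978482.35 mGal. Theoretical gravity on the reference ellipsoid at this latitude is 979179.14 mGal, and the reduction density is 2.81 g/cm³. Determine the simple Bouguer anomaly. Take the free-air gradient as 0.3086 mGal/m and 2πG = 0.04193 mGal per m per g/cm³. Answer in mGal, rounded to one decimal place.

Free-air correction = 0.3086 × 3319.0 = 1024.24 mGal
Free-air anomaly = 978482.35 − 979179.14 + (1024.24) = 327.45 mGal
Bouguer slab correction = 0.04193 × 2.81 × 3319.0 = 391.06 mGal
Simple Bouguer anomaly = 327.45 − (391.06) = -63.61 mGal

-63.6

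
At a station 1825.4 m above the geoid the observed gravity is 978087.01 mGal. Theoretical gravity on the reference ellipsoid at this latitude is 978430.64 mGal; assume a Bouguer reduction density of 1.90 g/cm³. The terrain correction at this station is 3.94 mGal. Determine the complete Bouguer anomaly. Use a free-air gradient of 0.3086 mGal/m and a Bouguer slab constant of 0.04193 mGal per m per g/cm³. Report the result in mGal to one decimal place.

78.2

Free-air correction = 0.3086 × 1825.4 = 563.32 mGal
Free-air anomaly = 978087.01 − 978430.64 + (563.32) = 219.69 mGal
Bouguer slab correction = 0.04193 × 1.90 × 1825.4 = 145.42 mGal
Simple Bouguer anomaly = 219.69 − (145.42) = 74.27 mGal
Complete Bouguer anomaly = 74.27 + 3.94 = 78.21 mGal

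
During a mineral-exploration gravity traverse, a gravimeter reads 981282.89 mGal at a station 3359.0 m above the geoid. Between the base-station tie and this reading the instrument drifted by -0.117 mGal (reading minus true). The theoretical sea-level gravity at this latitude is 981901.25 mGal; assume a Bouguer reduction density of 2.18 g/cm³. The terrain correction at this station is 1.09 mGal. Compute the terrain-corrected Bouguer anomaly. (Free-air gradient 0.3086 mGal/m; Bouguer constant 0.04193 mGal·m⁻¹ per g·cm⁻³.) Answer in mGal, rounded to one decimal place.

112.4

Drift-corrected reading = 981282.89 − (-0.117) = 981283.007 mGal
Free-air correction = 0.3086 × 3359.0 = 1036.59 mGal
Free-air anomaly = 981283.007 − 981901.25 + (1036.59) = 418.347 mGal
Bouguer slab correction = 0.04193 × 2.18 × 3359.0 = 307.04 mGal
Simple Bouguer anomaly = 418.347 − (307.04) = 111.307 mGal
Complete Bouguer anomaly = 111.307 + 1.09 = 112.397 mGal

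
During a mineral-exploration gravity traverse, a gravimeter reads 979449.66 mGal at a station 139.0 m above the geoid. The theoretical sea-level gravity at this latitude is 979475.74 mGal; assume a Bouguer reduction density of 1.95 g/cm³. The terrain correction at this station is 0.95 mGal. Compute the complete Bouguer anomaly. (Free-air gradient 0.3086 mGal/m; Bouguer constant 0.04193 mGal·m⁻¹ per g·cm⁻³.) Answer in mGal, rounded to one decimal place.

6.4

Free-air correction = 0.3086 × 139.0 = 42.90 mGal
Free-air anomaly = 979449.66 − 979475.74 + (42.90) = 16.82 mGal
Bouguer slab correction = 0.04193 × 1.95 × 139.0 = 11.37 mGal
Simple Bouguer anomaly = 16.82 − (11.37) = 5.45 mGal
Complete Bouguer anomaly = 5.45 + 0.95 = 6.40 mGal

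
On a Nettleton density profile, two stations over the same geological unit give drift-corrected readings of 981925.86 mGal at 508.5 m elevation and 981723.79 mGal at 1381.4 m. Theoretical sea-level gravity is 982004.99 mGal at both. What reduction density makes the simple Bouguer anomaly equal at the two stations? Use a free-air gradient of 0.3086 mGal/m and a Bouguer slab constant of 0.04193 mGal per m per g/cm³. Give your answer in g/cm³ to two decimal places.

1.84

Δg_obs = 981723.79 − 981925.86 = -202.07 mGal over Δh = 1381.4 − 508.5 = 872.9 m
Equal Bouguer anomalies ⇒ Δg_obs + (0.3086 − 0.04193ρ)·Δh = 0
0.3086 − 0.04193ρ = −Δg_obs/Δh = 0.23149
ρ = (0.3086 − 0.23149) / 0.04193 = 1.84 g/cm³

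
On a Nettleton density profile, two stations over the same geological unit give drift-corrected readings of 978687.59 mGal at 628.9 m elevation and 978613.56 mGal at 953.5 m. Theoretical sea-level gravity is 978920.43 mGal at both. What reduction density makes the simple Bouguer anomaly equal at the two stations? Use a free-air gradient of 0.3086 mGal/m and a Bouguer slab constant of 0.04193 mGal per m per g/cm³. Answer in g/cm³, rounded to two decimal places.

1.92

Δg_obs = 978613.56 − 978687.59 = -74.03 mGal over Δh = 953.5 − 628.9 = 324.6 m
Equal Bouguer anomalies ⇒ Δg_obs + (0.3086 − 0.04193ρ)·Δh = 0
0.3086 − 0.04193ρ = −Δg_obs/Δh = 0.22807
ρ = (0.3086 − 0.22807) / 0.04193 = 1.92 g/cm³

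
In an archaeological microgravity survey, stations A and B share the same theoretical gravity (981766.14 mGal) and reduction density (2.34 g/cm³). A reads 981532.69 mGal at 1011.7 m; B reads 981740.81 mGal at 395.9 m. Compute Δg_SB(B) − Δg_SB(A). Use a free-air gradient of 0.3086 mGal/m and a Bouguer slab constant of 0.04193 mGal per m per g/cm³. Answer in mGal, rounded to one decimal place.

78.5

Δg_SB(A) = 981532.69 − 981766.14 + 0.3086×1011.7 − 0.04193×2.34×1011.7 = -20.50 mGal
Δg_SB(B) = 981740.81 − 981766.14 + 0.3086×395.9 − 0.04193×2.34×395.9 = 58.00 mGal
Difference = 58.00 − (-20.50) = 78.50 mGal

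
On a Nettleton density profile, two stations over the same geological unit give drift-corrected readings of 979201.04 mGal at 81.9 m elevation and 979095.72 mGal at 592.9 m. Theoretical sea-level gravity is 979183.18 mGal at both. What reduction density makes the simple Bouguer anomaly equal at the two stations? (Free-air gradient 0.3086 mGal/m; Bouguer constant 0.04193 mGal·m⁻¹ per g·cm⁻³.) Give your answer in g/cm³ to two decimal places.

2.44

Δg_obs = 979095.72 − 979201.04 = -105.32 mGal over Δh = 592.9 − 81.9 = 511.0 m
Equal Bouguer anomalies ⇒ Δg_obs + (0.3086 − 0.04193ρ)·Δh = 0
0.3086 − 0.04193ρ = −Δg_obs/Δh = 0.20611
ρ = (0.3086 − 0.20611) / 0.04193 = 2.44 g/cm³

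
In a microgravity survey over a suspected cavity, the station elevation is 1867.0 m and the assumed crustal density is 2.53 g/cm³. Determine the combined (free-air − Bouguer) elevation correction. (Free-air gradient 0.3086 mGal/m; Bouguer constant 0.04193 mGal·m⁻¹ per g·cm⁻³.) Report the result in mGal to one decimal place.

378.1

Combined gradient = 0.3086 − 0.04193 × 2.53 = 0.2025171 mGal/m
Combined elevation correction = 0.2025171 × 1867.0 = 378.1 mGal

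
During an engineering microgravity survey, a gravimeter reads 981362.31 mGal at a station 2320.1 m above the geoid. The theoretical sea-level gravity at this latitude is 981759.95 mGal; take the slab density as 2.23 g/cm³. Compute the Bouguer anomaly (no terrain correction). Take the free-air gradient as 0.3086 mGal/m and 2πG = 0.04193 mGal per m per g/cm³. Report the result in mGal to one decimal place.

101.4

Free-air correction = 0.3086 × 2320.1 = 715.98 mGal
Free-air anomaly = 981362.31 − 981759.95 + (715.98) = 318.34 mGal
Bouguer slab correction = 0.04193 × 2.23 × 2320.1 = 216.94 mGal
Simple Bouguer anomaly = 318.34 − (216.94) = 101.40 mGal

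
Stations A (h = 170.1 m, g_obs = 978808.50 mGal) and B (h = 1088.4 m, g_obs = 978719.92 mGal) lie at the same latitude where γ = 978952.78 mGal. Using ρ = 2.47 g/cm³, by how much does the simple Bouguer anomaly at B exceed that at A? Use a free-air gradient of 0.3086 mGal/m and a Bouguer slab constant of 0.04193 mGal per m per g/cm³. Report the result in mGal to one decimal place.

Δg_SB(A) = 978808.50 − 978952.78 + 0.3086×170.1 − 0.04193×2.47×170.1 = -109.40 mGal
Δg_SB(B) = 978719.92 − 978952.78 + 0.3086×1088.4 − 0.04193×2.47×1088.4 = -9.70 mGal
Difference = -9.70 − (-109.40) = 99.70 mGal

99.7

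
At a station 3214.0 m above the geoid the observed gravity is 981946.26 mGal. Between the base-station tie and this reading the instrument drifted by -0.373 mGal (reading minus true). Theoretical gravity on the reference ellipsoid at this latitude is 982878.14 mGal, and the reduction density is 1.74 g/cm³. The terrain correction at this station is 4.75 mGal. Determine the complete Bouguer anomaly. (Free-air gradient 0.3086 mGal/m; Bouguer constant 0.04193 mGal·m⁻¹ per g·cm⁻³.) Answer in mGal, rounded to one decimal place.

-169.4

Drift-corrected reading = 981946.26 − (-0.373) = 981946.633 mGal
Free-air correction = 0.3086 × 3214.0 = 991.84 mGal
Free-air anomaly = 981946.633 − 982878.14 + (991.84) = 60.333 mGal
Bouguer slab correction = 0.04193 × 1.74 × 3214.0 = 234.49 mGal
Simple Bouguer anomaly = 60.333 − (234.49) = -174.157 mGal
Complete Bouguer anomaly = -174.157 + 4.75 = -169.407 mGal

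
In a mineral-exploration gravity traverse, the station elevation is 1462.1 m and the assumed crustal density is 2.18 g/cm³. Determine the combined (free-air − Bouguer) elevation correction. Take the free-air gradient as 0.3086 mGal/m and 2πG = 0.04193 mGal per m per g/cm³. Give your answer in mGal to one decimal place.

Combined gradient = 0.3086 − 0.04193 × 2.18 = 0.2171926 mGal/m
Combined elevation correction = 0.2171926 × 1462.1 = 317.6 mGal

317.6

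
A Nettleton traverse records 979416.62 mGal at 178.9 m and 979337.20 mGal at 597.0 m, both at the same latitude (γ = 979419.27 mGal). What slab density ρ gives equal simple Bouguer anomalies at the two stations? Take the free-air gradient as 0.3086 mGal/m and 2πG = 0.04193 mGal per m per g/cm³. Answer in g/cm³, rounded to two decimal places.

Δg_obs = 979337.20 − 979416.62 = -79.42 mGal over Δh = 597.0 − 178.9 = 418.1 m
Equal Bouguer anomalies ⇒ Δg_obs + (0.3086 − 0.04193ρ)·Δh = 0
0.3086 − 0.04193ρ = −Δg_obs/Δh = 0.18995
ρ = (0.3086 − 0.18995) / 0.04193 = 2.83 g/cm³

2.83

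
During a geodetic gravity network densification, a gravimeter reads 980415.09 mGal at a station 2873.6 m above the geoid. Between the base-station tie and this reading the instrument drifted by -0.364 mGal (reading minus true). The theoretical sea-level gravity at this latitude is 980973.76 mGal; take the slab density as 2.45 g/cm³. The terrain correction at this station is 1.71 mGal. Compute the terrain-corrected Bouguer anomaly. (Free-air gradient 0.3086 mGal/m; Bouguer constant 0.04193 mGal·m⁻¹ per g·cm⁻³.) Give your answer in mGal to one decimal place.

Drift-corrected reading = 980415.09 − (-0.364) = 980415.454 mGal
Free-air correction = 0.3086 × 2873.6 = 886.79 mGal
Free-air anomaly = 980415.454 − 980973.76 + (886.79) = 328.484 mGal
Bouguer slab correction = 0.04193 × 2.45 × 2873.6 = 295.20 mGal
Simple Bouguer anomaly = 328.484 − (295.20) = 33.284 mGal
Complete Bouguer anomaly = 33.284 + 1.71 = 34.994 mGal

35.0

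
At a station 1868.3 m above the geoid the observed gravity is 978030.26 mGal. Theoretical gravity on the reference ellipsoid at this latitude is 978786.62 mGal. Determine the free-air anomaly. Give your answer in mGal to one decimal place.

-179.8

Free-air correction = 0.3086 × 1868.3 = 576.56 mGal
Free-air anomaly = 978030.26 − 978786.62 + (576.56) = -179.80 mGal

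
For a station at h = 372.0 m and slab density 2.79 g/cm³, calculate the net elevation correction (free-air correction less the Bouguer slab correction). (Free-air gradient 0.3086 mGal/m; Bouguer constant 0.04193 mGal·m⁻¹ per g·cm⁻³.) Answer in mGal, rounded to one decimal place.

Combined gradient = 0.3086 − 0.04193 × 2.79 = 0.1916153 mGal/m
Combined elevation correction = 0.1916153 × 372.0 = 71.3 mGal

71.3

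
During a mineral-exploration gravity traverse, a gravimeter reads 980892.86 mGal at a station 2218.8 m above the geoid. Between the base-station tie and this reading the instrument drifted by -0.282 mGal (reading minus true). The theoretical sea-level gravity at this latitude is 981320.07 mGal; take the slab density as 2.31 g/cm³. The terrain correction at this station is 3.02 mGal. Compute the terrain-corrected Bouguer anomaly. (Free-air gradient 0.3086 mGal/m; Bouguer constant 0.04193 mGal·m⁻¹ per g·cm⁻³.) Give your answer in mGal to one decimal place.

Drift-corrected reading = 980892.86 − (-0.282) = 980893.142 mGal
Free-air correction = 0.3086 × 2218.8 = 684.72 mGal
Free-air anomaly = 980893.142 − 981320.07 + (684.72) = 257.792 mGal
Bouguer slab correction = 0.04193 × 2.31 × 2218.8 = 214.91 mGal
Simple Bouguer anomaly = 257.792 − (214.91) = 42.882 mGal
Complete Bouguer anomaly = 42.882 + 3.02 = 45.902 mGal

45.9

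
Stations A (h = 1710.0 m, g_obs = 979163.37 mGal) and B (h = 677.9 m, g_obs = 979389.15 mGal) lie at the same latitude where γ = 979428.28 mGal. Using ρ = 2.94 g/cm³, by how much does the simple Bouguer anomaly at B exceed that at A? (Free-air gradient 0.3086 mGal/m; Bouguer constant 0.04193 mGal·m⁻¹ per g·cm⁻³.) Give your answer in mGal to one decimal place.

Δg_SB(A) = 979163.37 − 979428.28 + 0.3086×1710.0 − 0.04193×2.94×1710.0 = 52.00 mGal
Δg_SB(B) = 979389.15 − 979428.28 + 0.3086×677.9 − 0.04193×2.94×677.9 = 86.50 mGal
Difference = 86.50 − (52.00) = 34.50 mGal

34.5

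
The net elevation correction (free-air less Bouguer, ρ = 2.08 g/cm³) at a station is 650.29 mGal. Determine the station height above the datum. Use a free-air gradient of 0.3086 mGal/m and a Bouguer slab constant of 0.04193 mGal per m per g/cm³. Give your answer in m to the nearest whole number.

2937

Combined gradient = 0.3086 − 0.04193 × 2.08 = 0.2213856 mGal/m
h = 650.29 / 0.2213856 = 2937.36 m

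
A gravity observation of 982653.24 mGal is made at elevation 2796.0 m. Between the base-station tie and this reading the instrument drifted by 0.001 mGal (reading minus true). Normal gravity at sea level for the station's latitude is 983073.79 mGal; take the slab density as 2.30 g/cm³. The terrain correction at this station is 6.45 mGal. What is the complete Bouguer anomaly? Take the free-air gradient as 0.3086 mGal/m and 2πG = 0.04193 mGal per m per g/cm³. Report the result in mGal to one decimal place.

Drift-corrected reading = 982653.24 − (0.001) = 982653.239 mGal
Free-air correction = 0.3086 × 2796.0 = 862.85 mGal
Free-air anomaly = 982653.239 − 983073.79 + (862.85) = 442.299 mGal
Bouguer slab correction = 0.04193 × 2.30 × 2796.0 = 269.64 mGal
Simple Bouguer anomaly = 442.299 − (269.64) = 172.659 mGal
Complete Bouguer anomaly = 172.659 + 6.45 = 179.109 mGal

179.1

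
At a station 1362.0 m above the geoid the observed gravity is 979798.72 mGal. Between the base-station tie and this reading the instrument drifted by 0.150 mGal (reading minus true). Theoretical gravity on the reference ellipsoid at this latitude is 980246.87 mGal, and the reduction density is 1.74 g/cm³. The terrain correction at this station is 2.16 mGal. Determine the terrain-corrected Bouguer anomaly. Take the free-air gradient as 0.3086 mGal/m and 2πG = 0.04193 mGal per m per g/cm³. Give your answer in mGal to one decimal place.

Drift-corrected reading = 979798.72 − (0.150) = 979798.570 mGal
Free-air correction = 0.3086 × 1362.0 = 420.31 mGal
Free-air anomaly = 979798.570 − 980246.87 + (420.31) = -27.990 mGal
Bouguer slab correction = 0.04193 × 1.74 × 1362.0 = 99.37 mGal
Simple Bouguer anomaly = -27.990 − (99.37) = -127.360 mGal
Complete Bouguer anomaly = -127.360 + 2.16 = -125.200 mGal

-125.2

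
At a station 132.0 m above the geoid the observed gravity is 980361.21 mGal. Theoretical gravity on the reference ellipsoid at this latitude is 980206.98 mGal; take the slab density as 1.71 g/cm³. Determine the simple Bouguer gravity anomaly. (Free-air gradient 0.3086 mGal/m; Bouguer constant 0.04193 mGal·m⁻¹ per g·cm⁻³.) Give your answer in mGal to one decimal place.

Free-air correction = 0.3086 × 132.0 = 40.74 mGal
Free-air anomaly = 980361.21 − 980206.98 + (40.74) = 194.97 mGal
Bouguer slab correction = 0.04193 × 1.71 × 132.0 = 9.46 mGal
Simple Bouguer anomaly = 194.97 − (9.46) = 185.51 mGal

185.5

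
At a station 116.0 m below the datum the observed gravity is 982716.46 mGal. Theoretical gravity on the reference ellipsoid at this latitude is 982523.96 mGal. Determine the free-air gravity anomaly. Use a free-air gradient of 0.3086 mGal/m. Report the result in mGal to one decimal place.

Free-air correction = 0.3086 × -116.0 = -35.80 mGal
Free-air anomaly = 982716.46 − 982523.96 + (-35.80) = 156.70 mGal

156.7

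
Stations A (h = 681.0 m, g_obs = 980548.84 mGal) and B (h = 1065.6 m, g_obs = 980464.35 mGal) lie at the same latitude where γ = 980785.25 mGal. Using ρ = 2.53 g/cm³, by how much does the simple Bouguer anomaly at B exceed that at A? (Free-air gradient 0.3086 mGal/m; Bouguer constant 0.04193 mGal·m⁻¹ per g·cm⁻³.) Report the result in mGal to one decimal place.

Δg_SB(A) = 980548.84 − 980785.25 + 0.3086×681.0 − 0.04193×2.53×681.0 = -98.50 mGal
Δg_SB(B) = 980464.35 − 980785.25 + 0.3086×1065.6 − 0.04193×2.53×1065.6 = -105.10 mGal
Difference = -105.10 − (-98.50) = -6.60 mGal

-6.6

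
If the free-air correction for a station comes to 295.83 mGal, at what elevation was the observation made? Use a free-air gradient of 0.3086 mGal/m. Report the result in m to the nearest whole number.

959

h = 295.83 / 0.3086 = 958.62 m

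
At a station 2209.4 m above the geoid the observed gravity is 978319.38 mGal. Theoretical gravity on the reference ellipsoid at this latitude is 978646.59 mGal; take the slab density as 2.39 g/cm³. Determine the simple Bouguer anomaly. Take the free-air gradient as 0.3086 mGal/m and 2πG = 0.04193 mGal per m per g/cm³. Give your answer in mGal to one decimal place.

Free-air correction = 0.3086 × 2209.4 = 681.82 mGal
Free-air anomaly = 978319.38 − 978646.59 + (681.82) = 354.61 mGal
Bouguer slab correction = 0.04193 × 2.39 × 2209.4 = 221.41 mGal
Simple Bouguer anomaly = 354.61 − (221.41) = 133.20 mGal

133.2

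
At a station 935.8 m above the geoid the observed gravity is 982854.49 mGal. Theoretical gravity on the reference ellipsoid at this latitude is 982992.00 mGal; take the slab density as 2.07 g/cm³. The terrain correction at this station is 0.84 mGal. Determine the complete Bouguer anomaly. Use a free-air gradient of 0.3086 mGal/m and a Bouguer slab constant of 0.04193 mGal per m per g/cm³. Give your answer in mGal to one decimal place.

Free-air correction = 0.3086 × 935.8 = 288.79 mGal
Free-air anomaly = 982854.49 − 982992.00 + (288.79) = 151.28 mGal
Bouguer slab correction = 0.04193 × 2.07 × 935.8 = 81.22 mGal
Simple Bouguer anomaly = 151.28 − (81.22) = 70.06 mGal
Complete Bouguer anomaly = 70.06 + 0.84 = 70.90 mGal

70.9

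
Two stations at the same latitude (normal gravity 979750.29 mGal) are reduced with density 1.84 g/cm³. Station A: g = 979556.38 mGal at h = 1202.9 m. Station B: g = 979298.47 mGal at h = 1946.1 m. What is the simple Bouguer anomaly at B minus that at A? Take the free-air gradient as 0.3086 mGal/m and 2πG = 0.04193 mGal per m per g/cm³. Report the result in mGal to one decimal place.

Δg_SB(A) = 979556.38 − 979750.29 + 0.3086×1202.9 − 0.04193×1.84×1202.9 = 84.50 mGal
Δg_SB(B) = 979298.47 − 979750.29 + 0.3086×1946.1 − 0.04193×1.84×1946.1 = -1.40 mGal
Difference = -1.40 − (84.50) = -85.90 mGal

-85.9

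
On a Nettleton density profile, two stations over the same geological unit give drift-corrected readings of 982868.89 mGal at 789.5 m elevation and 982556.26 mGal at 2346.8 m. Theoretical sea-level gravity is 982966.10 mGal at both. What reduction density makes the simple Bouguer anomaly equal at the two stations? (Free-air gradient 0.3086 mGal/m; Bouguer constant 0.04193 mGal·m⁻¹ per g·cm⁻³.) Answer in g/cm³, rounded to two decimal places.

2.57

Δg_obs = 982556.26 − 982868.89 = -312.63 mGal over Δh = 2346.8 − 789.5 = 1557.3 m
Equal Bouguer anomalies ⇒ Δg_obs + (0.3086 − 0.04193ρ)·Δh = 0
0.3086 − 0.04193ρ = −Δg_obs/Δh = 0.20075
ρ = (0.3086 − 0.20075) / 0.04193 = 2.57 g/cm³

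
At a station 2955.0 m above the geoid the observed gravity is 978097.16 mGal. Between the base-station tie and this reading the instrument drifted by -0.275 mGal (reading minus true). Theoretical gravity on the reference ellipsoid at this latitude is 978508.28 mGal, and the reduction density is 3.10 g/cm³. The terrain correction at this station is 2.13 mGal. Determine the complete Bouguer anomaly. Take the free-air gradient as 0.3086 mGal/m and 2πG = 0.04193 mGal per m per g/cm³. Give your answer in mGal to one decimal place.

Drift-corrected reading = 978097.16 − (-0.275) = 978097.435 mGal
Free-air correction = 0.3086 × 2955.0 = 911.91 mGal
Free-air anomaly = 978097.435 − 978508.28 + (911.91) = 501.065 mGal
Bouguer slab correction = 0.04193 × 3.10 × 2955.0 = 384.10 mGal
Simple Bouguer anomaly = 501.065 − (384.10) = 116.965 mGal
Complete Bouguer anomaly = 116.965 + 2.13 = 119.095 mGal

119.1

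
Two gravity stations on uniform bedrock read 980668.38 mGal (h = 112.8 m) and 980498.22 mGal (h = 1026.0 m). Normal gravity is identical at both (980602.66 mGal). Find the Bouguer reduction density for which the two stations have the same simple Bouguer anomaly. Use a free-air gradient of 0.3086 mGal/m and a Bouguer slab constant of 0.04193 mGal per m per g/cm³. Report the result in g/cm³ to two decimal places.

Δg_obs = 980498.22 − 980668.38 = -170.16 mGal over Δh = 1026.0 − 112.8 = 913.2 m
Equal Bouguer anomalies ⇒ Δg_obs + (0.3086 − 0.04193ρ)·Δh = 0
0.3086 − 0.04193ρ = −Δg_obs/Δh = 0.18633
ρ = (0.3086 − 0.18633) / 0.04193 = 2.92 g/cm³

2.92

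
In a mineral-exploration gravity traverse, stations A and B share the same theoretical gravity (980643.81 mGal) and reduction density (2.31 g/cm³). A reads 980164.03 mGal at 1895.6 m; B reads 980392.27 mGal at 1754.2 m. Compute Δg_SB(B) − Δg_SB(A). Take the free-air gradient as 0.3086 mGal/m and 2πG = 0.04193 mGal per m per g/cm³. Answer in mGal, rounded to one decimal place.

Δg_SB(A) = 980164.03 − 980643.81 + 0.3086×1895.6 − 0.04193×2.31×1895.6 = -78.40 mGal
Δg_SB(B) = 980392.27 − 980643.81 + 0.3086×1754.2 − 0.04193×2.31×1754.2 = 119.90 mGal
Difference = 119.90 − (-78.40) = 198.30 mGal

198.3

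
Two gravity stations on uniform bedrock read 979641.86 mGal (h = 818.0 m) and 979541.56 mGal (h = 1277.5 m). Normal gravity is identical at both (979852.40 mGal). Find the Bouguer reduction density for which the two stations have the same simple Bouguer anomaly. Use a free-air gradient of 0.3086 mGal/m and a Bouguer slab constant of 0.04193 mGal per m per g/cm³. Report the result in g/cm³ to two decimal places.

2.15

Δg_obs = 979541.56 − 979641.86 = -100.30 mGal over Δh = 1277.5 − 818.0 = 459.5 m
Equal Bouguer anomalies ⇒ Δg_obs + (0.3086 − 0.04193ρ)·Δh = 0
0.3086 − 0.04193ρ = −Δg_obs/Δh = 0.21828
ρ = (0.3086 − 0.21828) / 0.04193 = 2.15 g/cm³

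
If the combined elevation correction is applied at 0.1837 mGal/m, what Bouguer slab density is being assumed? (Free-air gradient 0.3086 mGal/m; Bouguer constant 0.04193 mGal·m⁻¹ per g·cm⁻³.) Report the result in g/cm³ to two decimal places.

0.1837 = 0.3086 − 0.04193 × ρ
ρ = (0.3086 − 0.1837) / 0.04193 = 2.98 g/cm³

2.98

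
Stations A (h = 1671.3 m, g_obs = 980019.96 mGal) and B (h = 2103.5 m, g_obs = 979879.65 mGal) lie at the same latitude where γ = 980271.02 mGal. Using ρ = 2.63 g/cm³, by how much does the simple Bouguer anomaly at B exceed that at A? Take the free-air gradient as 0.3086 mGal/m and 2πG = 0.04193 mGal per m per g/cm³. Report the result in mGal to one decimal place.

Δg_SB(A) = 980019.96 − 980271.02 + 0.3086×1671.3 − 0.04193×2.63×1671.3 = 80.40 mGal
Δg_SB(B) = 979879.65 − 980271.02 + 0.3086×2103.5 − 0.04193×2.63×2103.5 = 25.80 mGal
Difference = 25.80 − (80.40) = -54.60 mGal

-54.6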